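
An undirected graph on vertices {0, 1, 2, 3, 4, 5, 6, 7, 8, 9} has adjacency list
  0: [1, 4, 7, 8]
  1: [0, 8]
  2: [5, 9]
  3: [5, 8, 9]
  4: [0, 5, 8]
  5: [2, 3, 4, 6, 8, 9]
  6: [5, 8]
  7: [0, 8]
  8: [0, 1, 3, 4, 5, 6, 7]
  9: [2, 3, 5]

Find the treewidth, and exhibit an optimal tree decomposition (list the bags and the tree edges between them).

Treewidth 2.
Bags: B1 = {3, 5, 8}  B2 = {4, 5, 8}  B3 = {3, 5, 9}  B4 = {5, 6, 8}  B5 = {0, 4, 8}  B6 = {2, 5, 9}  B7 = {0, 7, 8}  B8 = {0, 1, 8}
Tree: B1–B2, B1–B3, B1–B4, B2–B5, B3–B6, B5–B7, B5–B8

The largest bag has 3 vertices, giving width 2; this decomposition certifies tw(G) ≤ 2. On the other hand G contains the 3-clique {0, 1, 8}. A clique must lie in a single bag of any decomposition, so no decomposition can have width below 2. Therefore the treewidth is 2.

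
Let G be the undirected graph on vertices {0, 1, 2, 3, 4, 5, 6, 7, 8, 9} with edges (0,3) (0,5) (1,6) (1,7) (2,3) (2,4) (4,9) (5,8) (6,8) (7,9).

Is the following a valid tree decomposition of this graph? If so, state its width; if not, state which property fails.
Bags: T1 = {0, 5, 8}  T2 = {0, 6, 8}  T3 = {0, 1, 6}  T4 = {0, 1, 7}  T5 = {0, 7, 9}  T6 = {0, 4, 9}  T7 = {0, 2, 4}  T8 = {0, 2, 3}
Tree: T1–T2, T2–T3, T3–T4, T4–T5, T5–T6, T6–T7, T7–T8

Yes; width 2.

Checking the three conditions: (i) the bags cover all of {0, 1, 2, 3, 4, 5, 6, 7, 8, 9}; (ii) for each edge, some bag contains both endpoints; (iii) the bags containing any fixed vertex form a subtree. All hold, so the decomposition is valid with width 3 − 1 = 2.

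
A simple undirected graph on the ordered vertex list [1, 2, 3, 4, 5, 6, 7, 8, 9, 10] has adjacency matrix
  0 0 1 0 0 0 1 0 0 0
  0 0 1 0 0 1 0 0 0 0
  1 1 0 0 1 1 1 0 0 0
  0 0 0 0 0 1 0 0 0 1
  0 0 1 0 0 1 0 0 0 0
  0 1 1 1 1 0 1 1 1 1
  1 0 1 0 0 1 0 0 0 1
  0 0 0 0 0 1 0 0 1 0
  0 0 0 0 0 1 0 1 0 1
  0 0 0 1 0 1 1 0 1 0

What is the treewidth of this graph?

A width-2 tree decomposition is:
Bags: B1 = {3, 6, 7}  B2 = {6, 7, 10}  B3 = {3, 5, 6}  B4 = {6, 9, 10}  B5 = {2, 3, 6}  B6 = {1, 3, 7}  B7 = {6, 8, 9}  B8 = {4, 6, 10}
Tree: B1–B2, B1–B3, B2–B4, B3–B5, B1–B6, B4–B7, B2–B8
The largest bag has 3 vertices, giving width 2; this decomposition certifies tw(G) ≤ 2. On the other hand G contains the 3-clique {1, 3, 7}. A clique must lie in a single bag of any decomposition, so no decomposition can have width below 2. Hence tw(G) = 2 exactly.

2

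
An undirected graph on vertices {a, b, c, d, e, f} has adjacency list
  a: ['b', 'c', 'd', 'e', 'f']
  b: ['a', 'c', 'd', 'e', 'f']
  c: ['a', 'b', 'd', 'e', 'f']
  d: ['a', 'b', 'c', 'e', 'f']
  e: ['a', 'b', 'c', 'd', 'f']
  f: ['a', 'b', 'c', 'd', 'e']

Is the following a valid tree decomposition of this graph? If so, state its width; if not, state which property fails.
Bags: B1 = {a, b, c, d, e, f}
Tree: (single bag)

Yes; width 5.

Checking the three conditions: (i) the bags cover all of {a, b, c, d, e, f}; (ii) for each edge, some bag contains both endpoints; (iii) the bags containing any fixed vertex form a subtree. All hold, so the decomposition is valid with width 6 − 1 = 5.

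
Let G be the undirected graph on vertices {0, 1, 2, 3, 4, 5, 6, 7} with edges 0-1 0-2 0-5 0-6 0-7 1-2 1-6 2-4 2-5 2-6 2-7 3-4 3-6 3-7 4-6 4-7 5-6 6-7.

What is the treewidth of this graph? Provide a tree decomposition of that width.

Each bag holds 4 vertices, so the decomposition has width 3, which upper-bounds the treewidth. Conversely, {0, 1, 2, 6} is a clique of size 4, and the vertices of any clique must share a bag in every tree decomposition; so some bag has ≥ 4 vertices and tw(G) ≥ 3. Hence tw(G) = 3 exactly.

Treewidth 3.
One optimal decomposition is:
Bags: B1 = {2, 4, 6, 7}  B2 = {3, 4, 6, 7}  B3 = {0, 2, 6, 7}  B4 = {0, 1, 2, 6}  B5 = {0, 2, 5, 6}
Tree: B1–B2, B1–B3, B3–B4, B4–B5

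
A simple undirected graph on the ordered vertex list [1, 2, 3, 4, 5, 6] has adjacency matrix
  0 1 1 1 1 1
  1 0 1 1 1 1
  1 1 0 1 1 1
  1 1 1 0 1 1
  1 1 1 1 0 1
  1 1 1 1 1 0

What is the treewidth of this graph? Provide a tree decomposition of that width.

A single bag containing all 6 vertices is trivially a valid decomposition of width 5. On the other hand G contains the 6-clique {1, 2, 3, 4, 5, 6}. A clique must lie in a single bag of any decomposition, so no decomposition can have width below 5. Therefore the treewidth is 5.

Treewidth 5.
Bags: B1 = {1, 2, 3, 4, 5, 6}
Tree: (single bag)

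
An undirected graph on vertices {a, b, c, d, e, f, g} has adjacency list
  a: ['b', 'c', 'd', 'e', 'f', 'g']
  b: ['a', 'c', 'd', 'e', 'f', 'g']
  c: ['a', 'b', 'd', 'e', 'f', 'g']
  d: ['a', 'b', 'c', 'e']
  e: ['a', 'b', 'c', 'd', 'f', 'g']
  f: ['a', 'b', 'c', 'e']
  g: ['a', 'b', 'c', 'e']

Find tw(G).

4

A width-4 tree decomposition is:
Bags: B1 = {a, b, c, d, e}  B2 = {a, b, c, e, g}  B3 = {a, b, c, e, f}
Tree: B1–B2, B2–B3
Every bag has size at most 5, so the width is 5 − 1 = 4 and tw(G) ≤ 4. For the lower bound, the 5 vertices {a, b, c, d, e} are pairwise adjacent, and any tree decomposition puts a clique entirely inside one bag — forcing width ≥ 4. Combining the bounds, tw(G) = 4.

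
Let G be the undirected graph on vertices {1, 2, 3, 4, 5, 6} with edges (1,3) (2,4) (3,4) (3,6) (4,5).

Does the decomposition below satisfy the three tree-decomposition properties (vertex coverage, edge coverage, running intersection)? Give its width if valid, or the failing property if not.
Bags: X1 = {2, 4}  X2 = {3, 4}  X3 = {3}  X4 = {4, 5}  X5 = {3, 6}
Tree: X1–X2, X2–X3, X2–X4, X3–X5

No — vertex 1 appears in no bag.

A tree decomposition must satisfy three properties: every vertex lies in some bag; for every edge, both endpoints lie together in some bag; and for every vertex, the bags containing it form a connected subtree. Here vertex 1 appears in no bag, so the decomposition is invalid.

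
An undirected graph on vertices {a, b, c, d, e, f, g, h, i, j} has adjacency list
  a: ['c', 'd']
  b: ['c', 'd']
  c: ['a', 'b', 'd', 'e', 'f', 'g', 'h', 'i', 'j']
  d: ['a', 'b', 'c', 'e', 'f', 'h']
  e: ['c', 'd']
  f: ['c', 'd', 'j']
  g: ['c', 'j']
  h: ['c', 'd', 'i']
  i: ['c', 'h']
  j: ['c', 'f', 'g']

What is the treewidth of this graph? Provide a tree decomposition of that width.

Treewidth 2.
One such decomposition:
Bags: B1 = {c, d, f}  B2 = {a, c, d}  B3 = {c, d, h}  B4 = {c, f, j}  B5 = {c, g, j}  B6 = {c, d, e}  B7 = {b, c, d}  B8 = {c, h, i}
Tree: B1–B2, B1–B3, B1–B4, B4–B5, B3–B6, B6–B7, B3–B8

The largest bag has 3 vertices, giving width 2; this decomposition certifies tw(G) ≤ 2. On the other hand G contains the 3-clique {c, d, f}. A clique must lie in a single bag of any decomposition, so no decomposition can have width below 2. The upper and lower bounds meet at 2, so that is the treewidth.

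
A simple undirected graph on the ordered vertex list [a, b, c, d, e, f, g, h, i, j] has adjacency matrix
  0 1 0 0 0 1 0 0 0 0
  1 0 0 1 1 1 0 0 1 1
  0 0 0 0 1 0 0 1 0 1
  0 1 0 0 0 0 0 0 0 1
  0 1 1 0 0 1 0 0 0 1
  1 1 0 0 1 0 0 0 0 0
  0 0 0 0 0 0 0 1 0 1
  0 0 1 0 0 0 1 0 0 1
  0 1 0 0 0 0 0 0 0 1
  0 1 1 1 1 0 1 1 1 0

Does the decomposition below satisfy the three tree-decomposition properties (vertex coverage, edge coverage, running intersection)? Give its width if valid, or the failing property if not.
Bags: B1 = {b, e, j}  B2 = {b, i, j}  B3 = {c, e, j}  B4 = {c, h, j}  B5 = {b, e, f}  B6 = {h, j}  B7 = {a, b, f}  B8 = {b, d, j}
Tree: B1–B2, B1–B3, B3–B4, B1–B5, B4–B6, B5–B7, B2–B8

No — vertex g appears in no bag.

A tree decomposition must satisfy three properties: every vertex lies in some bag; for every edge, both endpoints lie together in some bag; and for every vertex, the bags containing it form a connected subtree. Here vertex g appears in no bag, so the decomposition is invalid.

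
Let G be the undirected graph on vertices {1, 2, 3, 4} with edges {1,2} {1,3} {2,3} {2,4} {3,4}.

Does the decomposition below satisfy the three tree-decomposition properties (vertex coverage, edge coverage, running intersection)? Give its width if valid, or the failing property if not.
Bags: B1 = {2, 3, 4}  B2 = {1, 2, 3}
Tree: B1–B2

Yes; width 2.

Checking the three conditions: (i) the bags cover all of {1, 2, 3, 4}; (ii) for each edge, some bag contains both endpoints; (iii) the bags containing any fixed vertex form a subtree. All hold, so the decomposition is valid with width 3 − 1 = 2.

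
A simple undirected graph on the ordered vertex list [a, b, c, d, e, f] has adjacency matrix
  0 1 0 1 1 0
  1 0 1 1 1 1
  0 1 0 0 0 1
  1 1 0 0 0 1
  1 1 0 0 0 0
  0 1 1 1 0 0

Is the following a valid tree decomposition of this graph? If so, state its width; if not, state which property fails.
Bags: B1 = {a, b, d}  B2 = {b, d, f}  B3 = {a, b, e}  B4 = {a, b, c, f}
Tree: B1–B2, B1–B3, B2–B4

A tree decomposition must satisfy three properties: every vertex lies in some bag; for every edge, both endpoints lie together in some bag; and for every vertex, the bags containing it form a connected subtree. Here bags containing vertex a are not connected in the tree, so the decomposition is invalid.

No — bags containing vertex a are not connected in the tree.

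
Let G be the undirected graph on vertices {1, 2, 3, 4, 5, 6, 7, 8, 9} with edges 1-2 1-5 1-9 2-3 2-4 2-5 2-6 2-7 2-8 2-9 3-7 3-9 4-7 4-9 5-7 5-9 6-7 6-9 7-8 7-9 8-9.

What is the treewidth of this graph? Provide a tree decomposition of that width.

Treewidth 3.
Bags: B1 = {2, 4, 7, 9}  B2 = {2, 5, 7, 9}  B3 = {2, 6, 7, 9}  B4 = {2, 3, 7, 9}  B5 = {2, 7, 8, 9}  B6 = {1, 2, 5, 9}
Tree: B1–B2, B2–B3, B1–B4, B3–B5, B2–B6

Every bag has size at most 4, so the width is 4 − 1 = 3 and tw(G) ≤ 3. On the other hand G contains the 4-clique {1, 2, 5, 9}. A clique must lie in a single bag of any decomposition, so no decomposition can have width below 3. Therefore the treewidth is 3.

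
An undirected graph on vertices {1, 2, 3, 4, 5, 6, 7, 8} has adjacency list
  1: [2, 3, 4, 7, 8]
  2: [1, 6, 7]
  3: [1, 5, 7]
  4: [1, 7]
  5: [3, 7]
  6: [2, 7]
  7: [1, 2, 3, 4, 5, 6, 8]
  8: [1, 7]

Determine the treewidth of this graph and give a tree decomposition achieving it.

Every bag has size at most 3, so the width is 3 − 1 = 2 and tw(G) ≤ 2. For the lower bound, the 3 vertices {1, 7, 8} are pairwise adjacent, and any tree decomposition puts a clique entirely inside one bag — forcing width ≥ 2. The upper and lower bounds meet at 2, so that is the treewidth.

Treewidth 2.
One such decomposition:
Bags: B1 = {1, 3, 7}  B2 = {1, 2, 7}  B3 = {3, 5, 7}  B4 = {1, 7, 8}  B5 = {2, 6, 7}  B6 = {1, 4, 7}
Tree: B1–B2, B1–B3, B2–B4, B2–B5, B4–B6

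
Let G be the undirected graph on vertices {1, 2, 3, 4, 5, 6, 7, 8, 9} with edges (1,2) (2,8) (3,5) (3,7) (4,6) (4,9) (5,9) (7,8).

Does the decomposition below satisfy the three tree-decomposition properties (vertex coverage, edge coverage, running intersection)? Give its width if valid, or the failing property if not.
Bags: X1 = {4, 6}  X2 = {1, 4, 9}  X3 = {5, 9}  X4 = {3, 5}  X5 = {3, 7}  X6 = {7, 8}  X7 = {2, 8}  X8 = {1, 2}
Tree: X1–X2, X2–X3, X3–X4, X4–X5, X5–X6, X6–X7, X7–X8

No — bags containing vertex 1 are not connected in the tree.

A tree decomposition must satisfy three properties: every vertex lies in some bag; for every edge, both endpoints lie together in some bag; and for every vertex, the bags containing it form a connected subtree. Here bags containing vertex 1 are not connected in the tree, so the decomposition is invalid.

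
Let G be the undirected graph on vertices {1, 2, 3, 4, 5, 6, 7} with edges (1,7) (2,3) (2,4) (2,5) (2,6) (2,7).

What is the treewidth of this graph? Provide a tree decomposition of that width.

Treewidth 1.
One such decomposition:
Bags: B1 = {2, 7}  B2 = {1, 7}  B3 = {2, 3}  B4 = {2, 5}  B5 = {2, 6}  B6 = {2, 4}
Tree: B1–B2, B1–B3, B3–B4, B1–B5, B4–B6

Each bag holds 2 vertices, so the decomposition has width 1, which upper-bounds the treewidth. Since G has at least one edge (e.g. 7–2), it is not an edgeless graph, so tw(G) ≥ 1. Therefore the treewidth is 1.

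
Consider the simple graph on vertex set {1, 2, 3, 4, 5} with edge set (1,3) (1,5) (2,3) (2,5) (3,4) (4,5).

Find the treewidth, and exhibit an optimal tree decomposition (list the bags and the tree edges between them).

The largest bag has 3 vertices, giving width 2; this decomposition certifies tw(G) ≤ 2. The edges 1–3–2–5–1 form a cycle, so G is not a tree and its treewidth is at least 2. The upper and lower bounds meet at 2, so that is the treewidth.

Treewidth 2.
One optimal decomposition is:
Bags: B1 = {1, 3, 5}  B2 = {2, 3, 5}  B3 = {3, 4, 5}
Tree: B1–B2, B2–B3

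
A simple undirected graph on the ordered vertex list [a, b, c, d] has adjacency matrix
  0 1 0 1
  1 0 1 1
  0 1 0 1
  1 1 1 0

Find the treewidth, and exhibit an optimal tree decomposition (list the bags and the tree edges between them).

Every bag has size at most 3, so the width is 3 − 1 = 2 and tw(G) ≤ 2. For the lower bound, the 3 vertices {b, c, d} are pairwise adjacent, and any tree decomposition puts a clique entirely inside one bag — forcing width ≥ 2. The upper and lower bounds meet at 2, so that is the treewidth.

Treewidth 2.
Bags: B1 = {a, b, d}  B2 = {b, c, d}
Tree: B1–B2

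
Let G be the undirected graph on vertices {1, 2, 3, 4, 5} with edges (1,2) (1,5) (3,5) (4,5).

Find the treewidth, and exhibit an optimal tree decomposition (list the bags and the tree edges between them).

Each bag holds 2 vertices, so the decomposition has width 1, which upper-bounds the treewidth. G has an edge, so its treewidth is at least 1. Therefore the treewidth is 1.

Treewidth 1.
One optimal decomposition is:
Bags: B1 = {3, 5}  B2 = {1, 5}  B3 = {1, 2}  B4 = {4, 5}
Tree: B1–B2, B2–B3, B2–B4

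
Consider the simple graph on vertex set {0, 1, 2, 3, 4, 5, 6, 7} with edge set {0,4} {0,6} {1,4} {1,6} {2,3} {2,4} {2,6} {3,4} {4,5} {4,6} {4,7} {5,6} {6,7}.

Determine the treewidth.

2

A width-2 tree decomposition is:
Bags: B1 = {4, 6, 7}  B2 = {1, 4, 6}  B3 = {0, 4, 6}  B4 = {2, 4, 6}  B5 = {4, 5, 6}  B6 = {2, 3, 4}
Tree: B1–B2, B1–B3, B2–B4, B4–B5, B4–B6
Each bag holds 3 vertices, so the decomposition has width 2, which upper-bounds the treewidth. For the lower bound, the 3 vertices {2, 3, 4} are pairwise adjacent, and any tree decomposition puts a clique entirely inside one bag — forcing width ≥ 2. The upper and lower bounds meet at 2, so that is the treewidth.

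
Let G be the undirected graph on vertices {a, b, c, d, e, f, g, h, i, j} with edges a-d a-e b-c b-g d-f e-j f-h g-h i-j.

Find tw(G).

A width-1 tree decomposition is:
Bags: B1 = {i, j}  B2 = {e, j}  B3 = {a, e}  B4 = {a, d}  B5 = {d, f}  B6 = {f, h}  B7 = {g, h}  B8 = {b, g}  B9 = {b, c}
Tree: B1–B2, B2–B3, B3–B4, B4–B5, B5–B6, B6–B7, B7–B8, B8–B9
Every bag has size at most 2, so the width is 2 − 1 = 1 and tw(G) ≤ 1. Any graph with an edge has treewidth ≥ 1, and G has the edge i–j. Combining the bounds, tw(G) = 1.

1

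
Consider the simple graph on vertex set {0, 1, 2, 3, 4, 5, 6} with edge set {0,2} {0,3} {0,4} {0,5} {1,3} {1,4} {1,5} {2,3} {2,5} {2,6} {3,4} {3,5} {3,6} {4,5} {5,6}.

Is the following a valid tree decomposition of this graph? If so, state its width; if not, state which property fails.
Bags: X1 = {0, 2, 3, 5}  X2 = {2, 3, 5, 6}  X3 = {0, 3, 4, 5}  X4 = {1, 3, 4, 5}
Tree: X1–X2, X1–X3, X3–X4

Yes; width 3.

Every vertex of G appears in some bag (union = {0, 1, 2, 3, 4, 5, 6}); every edge is covered by a bag; and for each vertex v the set of bags containing v is connected in the bag tree. The decomposition is therefore valid. The largest bag has 4 vertices, so the width is 3.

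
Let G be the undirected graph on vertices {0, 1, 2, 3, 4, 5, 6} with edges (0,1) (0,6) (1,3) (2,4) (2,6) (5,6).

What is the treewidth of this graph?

A width-1 tree decomposition is:
Bags: B1 = {2, 6}  B2 = {0, 6}  B3 = {0, 1}  B4 = {1, 3}  B5 = {5, 6}  B6 = {2, 4}
Tree: B1–B2, B2–B3, B3–B4, B2–B5, B1–B6
Each bag holds 2 vertices, so the decomposition has width 1, which upper-bounds the treewidth. Any graph with an edge has treewidth ≥ 1, and G has the edge 2–6. Hence tw(G) = 1 exactly.

1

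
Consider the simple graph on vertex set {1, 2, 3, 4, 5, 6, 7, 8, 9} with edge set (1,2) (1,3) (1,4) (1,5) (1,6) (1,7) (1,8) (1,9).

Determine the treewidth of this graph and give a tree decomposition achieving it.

Each bag holds 2 vertices, so the decomposition has width 1, which upper-bounds the treewidth. G has an edge, so its treewidth is at least 1. The upper and lower bounds meet at 1, so that is the treewidth.

Treewidth 1.
One such decomposition:
Bags: B1 = {1, 8}  B2 = {1, 2}  B3 = {1, 3}  B4 = {1, 7}  B5 = {1, 9}  B6 = {1, 6}  B7 = {1, 5}  B8 = {1, 4}
Tree: B1–B2, B2–B3, B2–B4, B3–B5, B4–B6, B1–B7, B2–B8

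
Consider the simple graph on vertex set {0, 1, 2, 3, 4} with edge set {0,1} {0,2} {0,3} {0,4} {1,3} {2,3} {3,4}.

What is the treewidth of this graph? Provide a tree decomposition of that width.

Treewidth 2.
One optimal decomposition is:
Bags: B1 = {0, 1, 3}  B2 = {0, 2, 3}  B3 = {0, 3, 4}
Tree: B1–B2, B1–B3

The largest bag has 3 vertices, giving width 2; this decomposition certifies tw(G) ≤ 2. On the other hand G contains the 3-clique {0, 1, 3}. A clique must lie in a single bag of any decomposition, so no decomposition can have width below 2. Therefore the treewidth is 2.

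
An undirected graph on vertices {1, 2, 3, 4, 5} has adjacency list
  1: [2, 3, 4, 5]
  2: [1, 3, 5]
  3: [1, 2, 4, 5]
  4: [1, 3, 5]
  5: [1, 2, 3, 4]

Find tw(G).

A width-3 tree decomposition is:
Bags: B1 = {1, 3, 4, 5}  B2 = {1, 2, 3, 5}
Tree: B1–B2
Each bag holds 4 vertices, so the decomposition has width 3, which upper-bounds the treewidth. On the other hand G contains the 4-clique {1, 2, 3, 5}. A clique must lie in a single bag of any decomposition, so no decomposition can have width below 3. Therefore the treewidth is 3.

3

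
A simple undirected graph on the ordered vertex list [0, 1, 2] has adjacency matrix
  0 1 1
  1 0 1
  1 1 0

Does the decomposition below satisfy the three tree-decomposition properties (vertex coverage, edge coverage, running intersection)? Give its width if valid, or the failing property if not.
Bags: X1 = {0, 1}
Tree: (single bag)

A tree decomposition must satisfy three properties: every vertex lies in some bag; for every edge, both endpoints lie together in some bag; and for every vertex, the bags containing it form a connected subtree. Here vertex 2 appears in no bag, so the decomposition is invalid.

No — vertex 2 appears in no bag.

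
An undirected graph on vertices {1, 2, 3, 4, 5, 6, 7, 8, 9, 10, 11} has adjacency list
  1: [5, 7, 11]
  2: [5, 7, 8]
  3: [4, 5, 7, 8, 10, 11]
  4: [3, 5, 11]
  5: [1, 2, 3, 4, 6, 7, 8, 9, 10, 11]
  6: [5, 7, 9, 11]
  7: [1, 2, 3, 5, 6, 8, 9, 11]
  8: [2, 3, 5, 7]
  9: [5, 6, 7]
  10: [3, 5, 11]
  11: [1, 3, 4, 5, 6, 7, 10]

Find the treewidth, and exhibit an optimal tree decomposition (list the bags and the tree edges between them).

Every bag has size at most 4, so the width is 4 − 1 = 3 and tw(G) ≤ 3. On the other hand G contains the 4-clique {3, 5, 10, 11}. A clique must lie in a single bag of any decomposition, so no decomposition can have width below 3. Hence tw(G) = 3 exactly.

Treewidth 3.
Bags: B1 = {3, 4, 5, 11}  B2 = {3, 5, 7, 11}  B3 = {1, 5, 7, 11}  B4 = {3, 5, 7, 8}  B5 = {5, 6, 7, 11}  B6 = {2, 5, 7, 8}  B7 = {5, 6, 7, 9}  B8 = {3, 5, 10, 11}
Tree: B1–B2, B2–B3, B2–B4, B2–B5, B4–B6, B5–B7, B1–B8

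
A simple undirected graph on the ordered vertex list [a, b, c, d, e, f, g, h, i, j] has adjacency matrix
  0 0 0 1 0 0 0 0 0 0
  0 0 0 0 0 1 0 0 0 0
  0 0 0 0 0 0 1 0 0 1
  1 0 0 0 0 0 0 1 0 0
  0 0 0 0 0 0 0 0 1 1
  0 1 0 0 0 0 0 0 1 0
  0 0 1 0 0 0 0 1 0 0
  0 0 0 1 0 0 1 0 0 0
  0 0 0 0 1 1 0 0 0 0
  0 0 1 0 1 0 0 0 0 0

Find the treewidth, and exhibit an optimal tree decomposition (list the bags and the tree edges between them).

Treewidth 1.
One optimal decomposition is:
Bags: B1 = {b, f}  B2 = {f, i}  B3 = {e, i}  B4 = {e, j}  B5 = {c, j}  B6 = {c, g}  B7 = {g, h}  B8 = {d, h}  B9 = {a, d}
Tree: B1–B2, B2–B3, B3–B4, B4–B5, B5–B6, B6–B7, B7–B8, B8–B9

Each bag holds 2 vertices, so the decomposition has width 1, which upper-bounds the treewidth. Any graph with an edge has treewidth ≥ 1, and G has the edge b–f. The upper and lower bounds meet at 1, so that is the treewidth.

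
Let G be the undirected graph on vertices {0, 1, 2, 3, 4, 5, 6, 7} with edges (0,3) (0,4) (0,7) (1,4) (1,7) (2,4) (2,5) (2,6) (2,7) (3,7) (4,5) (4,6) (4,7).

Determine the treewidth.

A width-2 tree decomposition is:
Bags: B1 = {0, 4, 7}  B2 = {2, 4, 7}  B3 = {2, 4, 5}  B4 = {2, 4, 6}  B5 = {1, 4, 7}  B6 = {0, 3, 7}
Tree: B1–B2, B2–B3, B3–B4, B1–B5, B1–B6
Each bag holds 3 vertices, so the decomposition has width 2, which upper-bounds the treewidth. On the other hand G contains the 3-clique {0, 3, 7}. A clique must lie in a single bag of any decomposition, so no decomposition can have width below 2. The upper and lower bounds meet at 2, so that is the treewidth.

2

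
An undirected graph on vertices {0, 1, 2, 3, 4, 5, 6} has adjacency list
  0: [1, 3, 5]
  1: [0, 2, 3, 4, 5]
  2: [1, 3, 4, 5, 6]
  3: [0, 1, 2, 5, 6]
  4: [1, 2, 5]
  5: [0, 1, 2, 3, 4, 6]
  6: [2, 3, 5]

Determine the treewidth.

3

A width-3 tree decomposition is:
Bags: B1 = {1, 2, 4, 5}  B2 = {1, 2, 3, 5}  B3 = {2, 3, 5, 6}  B4 = {0, 1, 3, 5}
Tree: B1–B2, B2–B3, B2–B4
Every bag has size at most 4, so the width is 4 − 1 = 3 and tw(G) ≤ 3. For the lower bound, the 4 vertices {0, 1, 3, 5} are pairwise adjacent, and any tree decomposition puts a clique entirely inside one bag — forcing width ≥ 3. Hence tw(G) = 3 exactly.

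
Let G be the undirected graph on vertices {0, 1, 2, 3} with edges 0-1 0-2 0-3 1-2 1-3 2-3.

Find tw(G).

3

A width-3 tree decomposition is:
Bags: B1 = {0, 1, 2, 3}
Tree: (single bag)
A single bag containing all 4 vertices is trivially a valid decomposition of width 3. For the lower bound, the 4 vertices {0, 1, 2, 3} are pairwise adjacent, and any tree decomposition puts a clique entirely inside one bag — forcing width ≥ 3. The upper and lower bounds meet at 3, so that is the treewidth.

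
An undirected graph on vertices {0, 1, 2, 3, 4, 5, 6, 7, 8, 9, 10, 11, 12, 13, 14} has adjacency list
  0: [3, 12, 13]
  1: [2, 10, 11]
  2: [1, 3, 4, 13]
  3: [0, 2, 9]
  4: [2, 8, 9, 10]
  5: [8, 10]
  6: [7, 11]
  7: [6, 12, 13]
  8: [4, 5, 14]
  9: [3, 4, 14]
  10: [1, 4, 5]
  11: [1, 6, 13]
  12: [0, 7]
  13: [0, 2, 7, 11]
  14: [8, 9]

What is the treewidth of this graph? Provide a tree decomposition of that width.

Treewidth 3.
One optimal decomposition is:
Bags: B1 = {0, 6, 7, 12}  B2 = {0, 6, 7, 13}  B3 = {0, 6, 11, 13}  B4 = {0, 3, 11, 13}  B5 = {2, 3, 11, 13}  B6 = {1, 2, 3, 11}  B7 = {1, 2, 3, 9}  B8 = {1, 2, 4, 9}  B9 = {1, 4, 9, 10}  B10 = {4, 9, 10, 14}  B11 = {4, 8, 10, 14}  B12 = {5, 8, 10, 14}
Tree: B1–B2, B2–B3, B3–B4, B4–B5, B5–B6, B6–B7, B7–B8, B8–B9, B9–B10, B10–B11, B11–B12

Every bag has size at most 4, so the width is 4 − 1 = 3 and tw(G) ≤ 3. For the lower bound: the 4 vertex sets {6,7,12}, {0}, {13}, {1,2,3,11} are disjoint, each induces a connected subgraph, and every pair is joined by at least one edge of G. Contracting each set to a single vertex therefore yields K_{4} as a minor, and since treewidth is minor-monotone, tw(G) ≥ tw(K_{4}) = 3. Hence tw(G) = 3 exactly.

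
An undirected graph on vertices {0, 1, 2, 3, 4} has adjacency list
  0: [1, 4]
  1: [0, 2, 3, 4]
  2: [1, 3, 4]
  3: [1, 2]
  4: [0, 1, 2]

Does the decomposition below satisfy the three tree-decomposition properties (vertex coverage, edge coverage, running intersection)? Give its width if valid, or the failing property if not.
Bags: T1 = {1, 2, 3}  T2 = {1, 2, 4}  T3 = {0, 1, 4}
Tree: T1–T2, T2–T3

Vertex coverage: the bags together contain {0, 1, 2, 3, 4}, the full vertex set. Edge coverage: each edge of G has both endpoints in at least one bag. Running intersection: for every vertex, the bags containing it form a connected subtree. All three properties hold, so this is a valid tree decomposition of width max|bag| − 1 = 2, and hence tw(G) ≤ 2.

Yes; width 2.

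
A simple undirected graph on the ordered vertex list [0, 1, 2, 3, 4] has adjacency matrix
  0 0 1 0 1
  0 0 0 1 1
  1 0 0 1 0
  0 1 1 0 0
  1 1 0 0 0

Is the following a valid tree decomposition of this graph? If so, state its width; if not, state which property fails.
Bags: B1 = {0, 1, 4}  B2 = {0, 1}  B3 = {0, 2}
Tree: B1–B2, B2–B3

No — vertex 3 appears in no bag.

A tree decomposition must satisfy three properties: every vertex lies in some bag; for every edge, both endpoints lie together in some bag; and for every vertex, the bags containing it form a connected subtree. Here vertex 3 appears in no bag, so the decomposition is invalid.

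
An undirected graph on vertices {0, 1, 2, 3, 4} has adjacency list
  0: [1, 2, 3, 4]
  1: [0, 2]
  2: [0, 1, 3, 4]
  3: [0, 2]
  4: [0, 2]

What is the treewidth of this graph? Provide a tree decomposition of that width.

Every bag has size at most 3, so the width is 3 − 1 = 2 and tw(G) ≤ 2. Conversely, {0, 1, 2} is a clique of size 3, and the vertices of any clique must share a bag in every tree decomposition; so some bag has ≥ 3 vertices and tw(G) ≥ 2. Combining the bounds, tw(G) = 2.

Treewidth 2.
Bags: B1 = {0, 2, 4}  B2 = {0, 1, 2}  B3 = {0, 2, 3}
Tree: B1–B2, B2–B3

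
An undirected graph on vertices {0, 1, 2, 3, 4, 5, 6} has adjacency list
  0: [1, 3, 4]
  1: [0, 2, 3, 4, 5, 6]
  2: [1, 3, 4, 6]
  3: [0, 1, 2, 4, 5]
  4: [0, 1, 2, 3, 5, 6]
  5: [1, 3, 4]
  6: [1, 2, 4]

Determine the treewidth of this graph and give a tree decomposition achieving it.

Treewidth 3.
One optimal decomposition is:
Bags: B1 = {1, 3, 4, 5}  B2 = {1, 2, 3, 4}  B3 = {0, 1, 3, 4}  B4 = {1, 2, 4, 6}
Tree: B1–B2, B1–B3, B2–B4

Every bag has size at most 4, so the width is 4 − 1 = 3 and tw(G) ≤ 3. For the lower bound, the 4 vertices {0, 1, 3, 4} are pairwise adjacent, and any tree decomposition puts a clique entirely inside one bag — forcing width ≥ 3. Therefore the treewidth is 3.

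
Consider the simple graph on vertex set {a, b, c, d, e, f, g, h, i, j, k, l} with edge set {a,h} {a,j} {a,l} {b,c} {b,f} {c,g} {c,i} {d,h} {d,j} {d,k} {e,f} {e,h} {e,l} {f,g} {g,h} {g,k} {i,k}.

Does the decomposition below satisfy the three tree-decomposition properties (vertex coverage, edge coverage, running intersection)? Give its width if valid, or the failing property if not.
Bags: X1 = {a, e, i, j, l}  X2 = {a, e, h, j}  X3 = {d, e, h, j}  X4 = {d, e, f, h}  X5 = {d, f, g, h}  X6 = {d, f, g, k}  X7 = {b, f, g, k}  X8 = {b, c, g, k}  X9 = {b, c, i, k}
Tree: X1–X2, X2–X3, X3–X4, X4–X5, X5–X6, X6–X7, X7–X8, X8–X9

A tree decomposition must satisfy three properties: every vertex lies in some bag; for every edge, both endpoints lie together in some bag; and for every vertex, the bags containing it form a connected subtree. Here bags containing vertex i are not connected in the tree, so the decomposition is invalid.

No — bags containing vertex i are not connected in the tree.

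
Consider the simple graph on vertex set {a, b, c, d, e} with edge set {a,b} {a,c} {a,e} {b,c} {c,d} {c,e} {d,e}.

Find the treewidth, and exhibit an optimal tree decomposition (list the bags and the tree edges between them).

Every bag has size at most 3, so the width is 3 − 1 = 2 and tw(G) ≤ 2. Conversely, {c, d, e} is a clique of size 3, and the vertices of any clique must share a bag in every tree decomposition; so some bag has ≥ 3 vertices and tw(G) ≥ 2. Hence tw(G) = 2 exactly.

Treewidth 2.
One optimal decomposition is:
Bags: B1 = {a, c, e}  B2 = {a, b, c}  B3 = {c, d, e}
Tree: B1–B2, B1–B3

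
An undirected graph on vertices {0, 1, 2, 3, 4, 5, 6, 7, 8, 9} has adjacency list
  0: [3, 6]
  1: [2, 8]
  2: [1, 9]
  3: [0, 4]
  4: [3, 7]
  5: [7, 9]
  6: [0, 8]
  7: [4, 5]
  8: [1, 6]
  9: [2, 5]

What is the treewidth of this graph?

2

A width-2 tree decomposition is:
Bags: B1 = {0, 3, 4}  B2 = {0, 4, 7}  B3 = {0, 5, 7}  B4 = {0, 5, 9}  B5 = {0, 2, 9}  B6 = {0, 1, 2}  B7 = {0, 1, 8}  B8 = {0, 6, 8}
Tree: B1–B2, B2–B3, B3–B4, B4–B5, B5–B6, B6–B7, B7–B8
The largest bag has 3 vertices, giving width 2; this decomposition certifies tw(G) ≤ 2. For the lower bound, G contains the cycle 0–3–4–7–5–9–2–1–8–6–0, so G is not a forest; only forests have treewidth ≤ 1, hence tw(G) ≥ 2. The upper and lower bounds meet at 2, so that is the treewidth.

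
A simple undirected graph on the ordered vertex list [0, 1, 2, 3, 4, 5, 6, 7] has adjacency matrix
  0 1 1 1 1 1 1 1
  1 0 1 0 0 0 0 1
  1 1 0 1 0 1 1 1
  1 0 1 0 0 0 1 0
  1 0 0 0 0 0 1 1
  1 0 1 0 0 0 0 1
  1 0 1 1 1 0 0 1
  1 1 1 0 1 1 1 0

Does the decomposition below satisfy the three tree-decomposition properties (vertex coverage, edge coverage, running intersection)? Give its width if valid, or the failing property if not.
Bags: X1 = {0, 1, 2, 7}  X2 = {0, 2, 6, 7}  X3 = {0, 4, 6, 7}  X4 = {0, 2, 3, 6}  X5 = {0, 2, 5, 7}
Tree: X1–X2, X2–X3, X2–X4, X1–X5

Yes; width 3.

Checking the three conditions: (i) the bags cover all of {0, 1, 2, 3, 4, 5, 6, 7}; (ii) for each edge, some bag contains both endpoints; (iii) the bags containing any fixed vertex form a subtree. All hold, so the decomposition is valid with width 4 − 1 = 3.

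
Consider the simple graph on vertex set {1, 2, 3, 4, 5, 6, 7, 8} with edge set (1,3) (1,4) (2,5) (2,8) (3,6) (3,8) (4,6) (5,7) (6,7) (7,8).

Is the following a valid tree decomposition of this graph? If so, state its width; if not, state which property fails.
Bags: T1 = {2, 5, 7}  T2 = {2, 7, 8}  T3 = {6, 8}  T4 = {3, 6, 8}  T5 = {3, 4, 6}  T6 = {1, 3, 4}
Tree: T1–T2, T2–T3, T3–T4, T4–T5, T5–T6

A tree decomposition must satisfy three properties: every vertex lies in some bag; for every edge, both endpoints lie together in some bag; and for every vertex, the bags containing it form a connected subtree. Here edge (7,6) lies in no bag, so the decomposition is invalid.

No — edge (7,6) lies in no bag.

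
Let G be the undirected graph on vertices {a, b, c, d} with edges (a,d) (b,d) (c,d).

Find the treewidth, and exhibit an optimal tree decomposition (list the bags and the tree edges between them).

Treewidth 1.
One optimal decomposition is:
Bags: B1 = {b, d}  B2 = {c, d}  B3 = {a, d}
Tree: B1–B2, B2–B3

Each bag holds 2 vertices, so the decomposition has width 1, which upper-bounds the treewidth. G has an edge, so its treewidth is at least 1. Combining the bounds, tw(G) = 1.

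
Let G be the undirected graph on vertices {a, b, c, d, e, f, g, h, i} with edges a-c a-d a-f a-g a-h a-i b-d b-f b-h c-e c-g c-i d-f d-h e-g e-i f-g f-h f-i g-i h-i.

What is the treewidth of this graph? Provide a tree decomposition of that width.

Treewidth 3.
One optimal decomposition is:
Bags: B1 = {a, f, h, i}  B2 = {a, f, g, i}  B3 = {a, c, g, i}  B4 = {c, e, g, i}  B5 = {a, d, f, h}  B6 = {b, d, f, h}
Tree: B1–B2, B2–B3, B3–B4, B1–B5, B5–B6

Each bag holds 4 vertices, so the decomposition has width 3, which upper-bounds the treewidth. For the lower bound, the 4 vertices {c, e, g, i} are pairwise adjacent, and any tree decomposition puts a clique entirely inside one bag — forcing width ≥ 3. Therefore the treewidth is 3.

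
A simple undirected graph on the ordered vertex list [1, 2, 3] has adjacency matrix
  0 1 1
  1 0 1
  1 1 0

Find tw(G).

2

A width-2 tree decomposition is:
Bags: B1 = {1, 2, 3}
Tree: (single bag)
With just one bag of size 3, the width is 3 − 1 = 2, so tw(G) ≤ 2. On the other hand G contains the 3-clique {1, 2, 3}. A clique must lie in a single bag of any decomposition, so no decomposition can have width below 2. Hence tw(G) = 2 exactly.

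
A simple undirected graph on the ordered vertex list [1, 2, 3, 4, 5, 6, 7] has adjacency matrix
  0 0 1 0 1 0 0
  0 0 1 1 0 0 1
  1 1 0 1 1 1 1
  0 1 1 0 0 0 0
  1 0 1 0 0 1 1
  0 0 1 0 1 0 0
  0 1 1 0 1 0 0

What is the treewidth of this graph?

A width-2 tree decomposition is:
Bags: B1 = {3, 5, 7}  B2 = {3, 5, 6}  B3 = {2, 3, 7}  B4 = {2, 3, 4}  B5 = {1, 3, 5}
Tree: B1–B2, B1–B3, B3–B4, B1–B5
Each bag holds 3 vertices, so the decomposition has width 2, which upper-bounds the treewidth. On the other hand G contains the 3-clique {2, 3, 4}. A clique must lie in a single bag of any decomposition, so no decomposition can have width below 2. Therefore the treewidth is 2.

2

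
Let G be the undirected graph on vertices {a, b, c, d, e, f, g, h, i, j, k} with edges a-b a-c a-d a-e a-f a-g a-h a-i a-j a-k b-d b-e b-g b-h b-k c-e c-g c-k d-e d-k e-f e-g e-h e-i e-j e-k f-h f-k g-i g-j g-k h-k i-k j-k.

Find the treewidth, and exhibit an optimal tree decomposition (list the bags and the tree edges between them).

Treewidth 4.
One optimal decomposition is:
Bags: B1 = {a, b, e, h, k}  B2 = {a, b, d, e, k}  B3 = {a, b, e, g, k}  B4 = {a, c, e, g, k}  B5 = {a, e, g, i, k}  B6 = {a, e, f, h, k}  B7 = {a, e, g, j, k}
Tree: B1–B2, B1–B3, B3–B4, B4–B5, B1–B6, B4–B7

The largest bag has 5 vertices, giving width 4; this decomposition certifies tw(G) ≤ 4. For the lower bound, the 5 vertices {a, b, d, e, k} are pairwise adjacent, and any tree decomposition puts a clique entirely inside one bag — forcing width ≥ 4. Hence tw(G) = 4 exactly.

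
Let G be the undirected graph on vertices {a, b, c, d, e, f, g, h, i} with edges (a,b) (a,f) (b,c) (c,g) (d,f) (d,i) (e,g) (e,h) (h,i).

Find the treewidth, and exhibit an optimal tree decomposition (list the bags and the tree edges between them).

Each bag holds 3 vertices, so the decomposition has width 2, which upper-bounds the treewidth. For the lower bound, G contains the cycle b–c–g–e–h–i–d–f–a–b, so G is not a forest; only forests have treewidth ≤ 1, hence tw(G) ≥ 2. Therefore the treewidth is 2.

Treewidth 2.
One such decomposition:
Bags: B1 = {b, c, g}  B2 = {b, e, g}  B3 = {b, e, h}  B4 = {b, h, i}  B5 = {b, d, i}  B6 = {b, d, f}  B7 = {a, b, f}
Tree: B1–B2, B2–B3, B3–B4, B4–B5, B5–B6, B6–B7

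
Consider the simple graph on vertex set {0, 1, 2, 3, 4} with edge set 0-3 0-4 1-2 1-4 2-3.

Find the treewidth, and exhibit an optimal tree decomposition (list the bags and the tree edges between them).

The largest bag has 3 vertices, giving width 2; this decomposition certifies tw(G) ≤ 2. The edges 1–2–3–0–4–1 form a cycle, so G is not a tree and its treewidth is at least 2. Combining the bounds, tw(G) = 2.

Treewidth 2.
One such decomposition:
Bags: B1 = {1, 2, 3}  B2 = {0, 1, 3}  B3 = {0, 1, 4}
Tree: B1–B2, B2–B3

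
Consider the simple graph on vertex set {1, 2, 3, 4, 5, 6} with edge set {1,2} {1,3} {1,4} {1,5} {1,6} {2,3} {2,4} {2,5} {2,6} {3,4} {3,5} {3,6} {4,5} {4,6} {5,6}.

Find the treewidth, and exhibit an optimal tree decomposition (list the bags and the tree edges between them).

Treewidth 5.
Bags: B1 = {1, 2, 3, 4, 5, 6}
Tree: (single bag)

A single bag containing all 6 vertices is trivially a valid decomposition of width 5. For the lower bound, the 6 vertices {1, 2, 3, 4, 5, 6} are pairwise adjacent, and any tree decomposition puts a clique entirely inside one bag — forcing width ≥ 5. Therefore the treewidth is 5.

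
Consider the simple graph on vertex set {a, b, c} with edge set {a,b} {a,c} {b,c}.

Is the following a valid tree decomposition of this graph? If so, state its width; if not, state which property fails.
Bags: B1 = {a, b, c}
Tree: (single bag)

Every vertex of G appears in some bag (union = {a, b, c}); every edge is covered by a bag; and for each vertex v the set of bags containing v is connected in the bag tree. The decomposition is therefore valid. The largest bag has 3 vertices, so the width is 2.

Yes; width 2.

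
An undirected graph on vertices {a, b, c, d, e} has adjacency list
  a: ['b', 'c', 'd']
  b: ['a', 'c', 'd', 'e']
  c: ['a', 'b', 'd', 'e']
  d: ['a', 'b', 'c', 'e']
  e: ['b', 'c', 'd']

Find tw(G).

3

A width-3 tree decomposition is:
Bags: B1 = {b, c, d, e}  B2 = {a, b, c, d}
Tree: B1–B2
Every bag has size at most 4, so the width is 4 − 1 = 3 and tw(G) ≤ 3. For the lower bound, the 4 vertices {b, c, d, e} are pairwise adjacent, and any tree decomposition puts a clique entirely inside one bag — forcing width ≥ 3. Therefore the treewidth is 3.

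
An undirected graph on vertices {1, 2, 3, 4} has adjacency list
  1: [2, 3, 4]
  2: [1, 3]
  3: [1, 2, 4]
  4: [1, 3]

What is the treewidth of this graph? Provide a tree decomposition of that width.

Treewidth 2.
One such decomposition:
Bags: B1 = {1, 2, 3}  B2 = {1, 3, 4}
Tree: B1–B2

Each bag holds 3 vertices, so the decomposition has width 2, which upper-bounds the treewidth. Conversely, {1, 2, 3} is a clique of size 3, and the vertices of any clique must share a bag in every tree decomposition; so some bag has ≥ 3 vertices and tw(G) ≥ 2. Hence tw(G) = 2 exactly.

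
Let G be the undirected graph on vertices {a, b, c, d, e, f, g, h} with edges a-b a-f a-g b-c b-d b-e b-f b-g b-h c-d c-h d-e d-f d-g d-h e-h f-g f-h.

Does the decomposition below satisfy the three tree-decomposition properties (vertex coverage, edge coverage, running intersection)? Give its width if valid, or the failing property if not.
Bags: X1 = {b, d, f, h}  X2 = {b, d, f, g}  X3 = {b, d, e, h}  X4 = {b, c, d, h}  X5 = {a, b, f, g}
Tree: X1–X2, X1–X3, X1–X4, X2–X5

Yes; width 3.

Checking the three conditions: (i) the bags cover all of {a, b, c, d, e, f, g, h}; (ii) for each edge, some bag contains both endpoints; (iii) the bags containing any fixed vertex form a subtree. All hold, so the decomposition is valid with width 4 − 1 = 3.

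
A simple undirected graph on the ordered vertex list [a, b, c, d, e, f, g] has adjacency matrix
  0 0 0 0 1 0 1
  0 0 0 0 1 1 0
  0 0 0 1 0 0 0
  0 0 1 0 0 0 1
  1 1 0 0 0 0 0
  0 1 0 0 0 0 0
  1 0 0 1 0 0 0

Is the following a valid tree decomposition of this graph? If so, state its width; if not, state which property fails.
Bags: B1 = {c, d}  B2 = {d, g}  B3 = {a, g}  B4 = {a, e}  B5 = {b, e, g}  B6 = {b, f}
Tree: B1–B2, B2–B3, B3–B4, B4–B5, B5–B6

No — bags containing vertex g are not connected in the tree.

A tree decomposition must satisfy three properties: every vertex lies in some bag; for every edge, both endpoints lie together in some bag; and for every vertex, the bags containing it form a connected subtree. Here bags containing vertex g are not connected in the tree, so the decomposition is invalid.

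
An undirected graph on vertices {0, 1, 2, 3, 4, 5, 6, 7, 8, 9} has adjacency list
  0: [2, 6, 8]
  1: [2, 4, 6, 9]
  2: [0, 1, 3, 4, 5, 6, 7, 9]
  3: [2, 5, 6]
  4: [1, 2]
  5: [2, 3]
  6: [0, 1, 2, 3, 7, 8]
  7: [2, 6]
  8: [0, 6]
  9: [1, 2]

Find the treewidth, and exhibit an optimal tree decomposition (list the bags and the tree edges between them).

Each bag holds 3 vertices, so the decomposition has width 2, which upper-bounds the treewidth. Conversely, {0, 6, 8} is a clique of size 3, and the vertices of any clique must share a bag in every tree decomposition; so some bag has ≥ 3 vertices and tw(G) ≥ 2. Combining the bounds, tw(G) = 2.

Treewidth 2.
One such decomposition:
Bags: B1 = {1, 2, 6}  B2 = {2, 3, 6}  B3 = {2, 3, 5}  B4 = {0, 2, 6}  B5 = {2, 6, 7}  B6 = {1, 2, 4}  B7 = {0, 6, 8}  B8 = {1, 2, 9}
Tree: B1–B2, B2–B3, B2–B4, B4–B5, B1–B6, B4–B7, B1–B8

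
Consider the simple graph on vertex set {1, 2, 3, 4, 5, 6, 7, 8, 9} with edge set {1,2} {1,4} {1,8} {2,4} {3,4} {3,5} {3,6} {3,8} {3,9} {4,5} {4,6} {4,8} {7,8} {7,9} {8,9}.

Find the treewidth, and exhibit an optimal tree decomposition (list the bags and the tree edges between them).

Treewidth 2.
One such decomposition:
Bags: B1 = {3, 4, 8}  B2 = {3, 4, 6}  B3 = {3, 8, 9}  B4 = {1, 4, 8}  B5 = {1, 2, 4}  B6 = {3, 4, 5}  B7 = {7, 8, 9}
Tree: B1–B2, B1–B3, B1–B4, B4–B5, B2–B6, B3–B7

The largest bag has 3 vertices, giving width 2; this decomposition certifies tw(G) ≤ 2. Conversely, {3, 8, 9} is a clique of size 3, and the vertices of any clique must share a bag in every tree decomposition; so some bag has ≥ 3 vertices and tw(G) ≥ 2. Hence tw(G) = 2 exactly.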